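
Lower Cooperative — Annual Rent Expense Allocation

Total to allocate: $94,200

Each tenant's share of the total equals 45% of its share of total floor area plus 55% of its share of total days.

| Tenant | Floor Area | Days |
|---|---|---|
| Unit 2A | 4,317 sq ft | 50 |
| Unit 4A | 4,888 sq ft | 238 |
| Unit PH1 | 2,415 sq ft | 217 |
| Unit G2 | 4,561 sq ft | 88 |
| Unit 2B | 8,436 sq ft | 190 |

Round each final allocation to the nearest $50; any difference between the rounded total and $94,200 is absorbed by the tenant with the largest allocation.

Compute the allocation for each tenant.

Totals — floor area 24,617, days 783.
Combined weights (45% floor area + 55% days): Unit 2A 0.1140; Unit 4A 0.2565; Unit PH1 0.1966; Unit G2 0.1452; Unit 2B 0.2877.
Raw shares: Unit 2A 10,742.22; Unit 4A 24,165.16; Unit PH1 18,517.17; Unit G2 13,676.79; Unit 2B 27,098.66.
Rounded to nearest $50: Unit 2A $10,750; Unit 4A $24,150; Unit PH1 $18,500; Unit G2 $13,700; Unit 2B $27,100. Sum = $94,200.
Rounded total matches; no reconciliation needed.

Unit 2A: $10,750 · Unit 4A: $24,150 · Unit PH1: $18,500 · Unit G2: $13,700 · Unit 2B: $27,100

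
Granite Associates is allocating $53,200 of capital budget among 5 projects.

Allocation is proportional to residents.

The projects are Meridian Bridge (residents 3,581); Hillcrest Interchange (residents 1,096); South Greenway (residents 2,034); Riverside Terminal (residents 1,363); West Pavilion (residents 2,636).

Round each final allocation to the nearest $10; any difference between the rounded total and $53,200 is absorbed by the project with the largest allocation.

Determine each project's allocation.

Meridian Bridge: $17,800 · Hillcrest Interchange: $5,440 · South Greenway: $10,100 · Riverside Terminal: $6,770 · West Pavilion: $13,090

Total residents = 10,710.
Unrounded shares: Meridian Bridge 3,581/10,710 × $53,200 = 17,787.97; Hillcrest Interchange 1,096/10,710 × $53,200 = 5,444.18; South Greenway 2,034/10,710 × $53,200 = 10,103.53; Riverside Terminal 1,363/10,710 × $53,200 = 6,770.46; West Pavilion 2,636/10,710 × $53,200 = 13,093.86.
Rounded to nearest $10: Meridian Bridge $17,790; Hillcrest Interchange $5,440; South Greenway $10,100; Riverside Terminal $6,770; West Pavilion $13,090. Sum = $53,190.
Difference $53,200 − $53,190 = +$10 applied to largest allocation (Meridian Bridge): Meridian Bridge becomes $17,800.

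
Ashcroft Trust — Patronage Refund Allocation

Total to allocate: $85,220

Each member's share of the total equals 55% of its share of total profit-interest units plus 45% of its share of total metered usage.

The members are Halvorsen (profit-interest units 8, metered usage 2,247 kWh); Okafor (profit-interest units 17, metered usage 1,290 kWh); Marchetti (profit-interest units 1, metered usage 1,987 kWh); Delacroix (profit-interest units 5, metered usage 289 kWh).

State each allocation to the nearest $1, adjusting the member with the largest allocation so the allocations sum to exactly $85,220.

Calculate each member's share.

Halvorsen: $26,919; Okafor: $34,215; Marchetti: $14,620; Delacroix: $9,466

Profit-interest units total 31; metered usage total 5,813.
Blended shares (55% profit-interest units + 45% metered usage): Halvorsen 0.3159; Okafor 0.4015; Marchetti 0.1716; Delacroix 0.1111.
Pro-rata amounts: Halvorsen 26,919.45; Okafor 34,213.72; Marchetti 14,620.43; Delacroix 9,466.40.
Rounded to nearest $1: Halvorsen $26,919; Okafor $34,214; Marchetti $14,620; Delacroix $9,466. Sum = $85,219.
Difference $85,220 − $85,219 = +$1 applied to largest allocation (Okafor): Okafor becomes $34,215.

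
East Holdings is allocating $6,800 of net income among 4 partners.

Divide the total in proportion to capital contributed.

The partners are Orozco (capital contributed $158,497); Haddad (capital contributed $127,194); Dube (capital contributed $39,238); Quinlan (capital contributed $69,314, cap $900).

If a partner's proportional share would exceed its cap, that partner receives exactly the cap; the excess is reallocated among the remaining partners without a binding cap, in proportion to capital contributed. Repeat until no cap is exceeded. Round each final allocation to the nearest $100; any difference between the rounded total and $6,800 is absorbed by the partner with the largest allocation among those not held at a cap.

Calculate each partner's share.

Orozco: $2,900 · Haddad: $2,300 · Dube: $700 · Quinlan: $900

Combined capital contributed = 394,243.
Unconstrained shares: Orozco 2,733.80; Haddad 2,193.87; Dube 676.79; Quinlan 1,195.54.
Capped: Quinlan ($900); balance $5,900 reallocated over remaining capital contributed 324,929.
Remaining shares: Orozco 2,877.96 → $2,900; Haddad 2,309.56 → $2,300; Dube 712.48 → $700.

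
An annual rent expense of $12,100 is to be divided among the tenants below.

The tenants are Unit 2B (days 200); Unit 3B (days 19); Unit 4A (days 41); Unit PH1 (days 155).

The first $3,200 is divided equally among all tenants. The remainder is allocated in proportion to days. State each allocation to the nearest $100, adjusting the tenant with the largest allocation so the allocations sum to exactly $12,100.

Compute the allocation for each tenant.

Unit 2B: $5,100 · Unit 3B: $1,200 · Unit 4A: $1,700 · Unit PH1: $4,100

Equal tier: $3,200 ÷ 4 = $800 apiece.
Remainder $8,900 by days (total 415): Unit 2B 4,289.16 → $4,300; Unit 3B 407.47 → $400; Unit 4A 879.28 → $900; Unit PH1 3,324.10 → $3,300.
Totals: Unit 2B $800 + $4,300 = $5,100; Unit 3B $800 + $400 = $1,200; Unit 4A $800 + $900 = $1,700; Unit PH1 $800 + $3,300 = $4,100.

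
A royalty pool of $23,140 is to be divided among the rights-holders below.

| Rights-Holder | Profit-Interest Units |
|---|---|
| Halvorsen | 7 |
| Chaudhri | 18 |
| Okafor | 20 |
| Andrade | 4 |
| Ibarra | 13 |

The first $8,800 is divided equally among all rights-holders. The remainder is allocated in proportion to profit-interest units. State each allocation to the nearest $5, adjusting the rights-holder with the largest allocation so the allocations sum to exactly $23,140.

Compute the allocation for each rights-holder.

Halvorsen: $3,380 · Chaudhri: $5,925 · Okafor: $6,385 · Andrade: $2,685 · Ibarra: $4,765

Equal tier: $8,800 ÷ 5 = $1,760 apiece.
Remainder $14,340 by profit-interest units (total 62): Halvorsen 1,619.03 → $1,620; Chaudhri 4,163.23 → $4,165; Okafor 4,625.81 → $4,625; Andrade 925.16 → $925; Ibarra 3,006.77 → $3,005.
Totals: Halvorsen $1,760 + $1,620 = $3,380; Chaudhri $1,760 + $4,165 = $5,925; Okafor $1,760 + $4,625 = $6,385; Andrade $1,760 + $925 = $2,685; Ibarra $1,760 + $3,005 = $4,765.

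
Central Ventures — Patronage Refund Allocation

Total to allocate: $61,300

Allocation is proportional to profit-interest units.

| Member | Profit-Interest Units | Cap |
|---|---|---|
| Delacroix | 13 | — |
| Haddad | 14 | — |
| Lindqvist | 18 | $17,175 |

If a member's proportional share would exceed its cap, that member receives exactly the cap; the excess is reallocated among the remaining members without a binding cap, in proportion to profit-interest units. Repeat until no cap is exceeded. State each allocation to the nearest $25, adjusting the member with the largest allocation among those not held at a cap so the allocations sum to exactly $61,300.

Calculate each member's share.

Delacroix: $21,250; Haddad: $22,875; Lindqvist: $17,175

Combined profit-interest units = 45.
Unconstrained shares: Delacroix 17,708.89; Haddad 19,071.11; Lindqvist 24,520.00.
Held at cap: Lindqvist ($17,175); balance $44,125 reallocated over remaining profit-interest units 27.
Redistributed shares: Delacroix 21,245.37 → $21,250; Haddad 22,879.63 → $22,875.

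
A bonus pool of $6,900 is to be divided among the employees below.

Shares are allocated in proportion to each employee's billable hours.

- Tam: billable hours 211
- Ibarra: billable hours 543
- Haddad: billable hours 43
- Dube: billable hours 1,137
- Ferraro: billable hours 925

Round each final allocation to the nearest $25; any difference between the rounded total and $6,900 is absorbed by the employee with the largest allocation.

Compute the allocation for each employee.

Total billable hours = 2,859.
Unrounded shares: Tam 211/2,859 × $6,900 = 509.23; Ibarra 543/2,859 × $6,900 = 1,310.49; Haddad 43/2,859 × $6,900 = 103.78; Dube 1,137/2,859 × $6,900 = 2,744.07; Ferraro 925/2,859 × $6,900 = 2,232.42.
At nearest $25: Tam $500; Ibarra $1,300; Haddad $100; Dube $2,750; Ferraro $2,225. Sum = $6,875.
Difference $6,900 − $6,875 = +$25 applied to largest allocation (Dube): Dube becomes $2,775.

Tam: $500; Ibarra: $1,300; Haddad: $100; Dube: $2,775; Ferraro: $2,225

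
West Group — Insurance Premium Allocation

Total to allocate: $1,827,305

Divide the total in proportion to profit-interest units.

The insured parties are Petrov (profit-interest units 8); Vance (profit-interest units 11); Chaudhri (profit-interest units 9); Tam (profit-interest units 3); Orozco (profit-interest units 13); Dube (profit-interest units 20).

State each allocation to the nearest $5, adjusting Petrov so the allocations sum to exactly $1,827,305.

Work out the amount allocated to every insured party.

Petrov: $228,410 | Vance: $314,070 | Chaudhri: $256,965 | Tam: $85,655 | Orozco: $371,170 | Dube: $571,035

Combined profit-interest units = 64.
Proportional shares: Petrov 8/64 × $1,827,305 = 228,413.12; Vance 11/64 × $1,827,305 = 314,068.05; Chaudhri 9/64 × $1,827,305 = 256,964.77; Tam 3/64 × $1,827,305 = 85,654.92; Orozco 13/64 × $1,827,305 = 371,171.33; Dube 20/64 × $1,827,305 = 571,032.81.
At nearest $5: Petrov $228,415; Vance $314,070; Chaudhri $256,965; Tam $85,655; Orozco $371,170; Dube $571,035. Sum = $1,827,310.
Difference $1,827,305 − $1,827,310 = −$5 applied to Petrov: Petrov becomes $228,410.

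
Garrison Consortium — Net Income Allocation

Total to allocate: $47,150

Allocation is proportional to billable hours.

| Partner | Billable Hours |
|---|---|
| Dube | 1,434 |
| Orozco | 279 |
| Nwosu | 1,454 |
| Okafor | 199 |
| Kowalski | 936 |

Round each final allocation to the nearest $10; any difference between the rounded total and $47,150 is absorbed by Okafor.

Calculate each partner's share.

Dube: $15,720 | Orozco: $3,060 | Nwosu: $15,940 | Okafor: $2,170 | Kowalski: $10,260

Total billable hours = 4,302.
Pro-rata amounts: Dube 1,434/4,302 × $47,150 = 15,716.67; Orozco 279/4,302 × $47,150 = 3,057.85; Nwosu 1,454/4,302 × $47,150 = 15,935.87; Okafor 199/4,302 × $47,150 = 2,181.04; Kowalski 936/4,302 × $47,150 = 10,258.58.
After rounding ($10): Dube $15,720; Orozco $3,060; Nwosu $15,940; Okafor $2,180; Kowalski $10,260. Sum = $47,160.
Difference $47,150 − $47,160 = −$10 applied to Okafor: Okafor becomes $2,170.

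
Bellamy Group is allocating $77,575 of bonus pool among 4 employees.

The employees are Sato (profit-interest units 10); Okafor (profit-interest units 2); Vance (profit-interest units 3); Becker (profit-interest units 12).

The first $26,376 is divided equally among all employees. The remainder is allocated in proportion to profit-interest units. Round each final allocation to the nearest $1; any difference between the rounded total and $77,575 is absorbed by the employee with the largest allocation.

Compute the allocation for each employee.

Sato: $25,557; Okafor: $10,387; Vance: $12,283; Becker: $29,348

First tranche $26,376 split equally: $6,594 each.
Remainder $51,199 by profit-interest units (total 27): Sato 18,962.59 → $18,963; Okafor 3,792.52 → $3,793; Vance 5,688.78 → $5,689; Becker 22,755.11 → $22,755.
Rounding difference −$1 on remainder applied to Becker.
Totals: Sato $6,594 + $18,963 = $25,557; Okafor $6,594 + $3,793 = $10,387; Vance $6,594 + $5,689 = $12,283; Becker $6,594 + $22,754 = $29,348.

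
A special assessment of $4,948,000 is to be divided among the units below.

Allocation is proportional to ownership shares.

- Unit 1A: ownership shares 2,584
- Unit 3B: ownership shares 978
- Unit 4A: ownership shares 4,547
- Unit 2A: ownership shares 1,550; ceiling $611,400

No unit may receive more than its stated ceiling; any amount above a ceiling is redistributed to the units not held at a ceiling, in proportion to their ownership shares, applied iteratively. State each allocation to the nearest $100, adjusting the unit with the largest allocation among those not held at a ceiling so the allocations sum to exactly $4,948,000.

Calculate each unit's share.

Sum of ownership shares: 9,659.
Unconstrained shares: Unit 1A 1,323,701.42; Unit 3B 500,998.45; Unit 4A 2,329,284.19; Unit 2A 794,015.94.
Cap binds for Unit 2A ($611,400); balance $4,336,600 reallocated over remaining ownership shares 8,109.
Redistributed shares: Unit 1A 1,381,893.50 → $1,381,900; Unit 3B 523,023.16 → $523,000; Unit 4A 2,431,683.34 → $2,431,700.

Unit 1A: $1,381,900 | Unit 3B: $523,000 | Unit 4A: $2,431,700 | Unit 2A: $611,400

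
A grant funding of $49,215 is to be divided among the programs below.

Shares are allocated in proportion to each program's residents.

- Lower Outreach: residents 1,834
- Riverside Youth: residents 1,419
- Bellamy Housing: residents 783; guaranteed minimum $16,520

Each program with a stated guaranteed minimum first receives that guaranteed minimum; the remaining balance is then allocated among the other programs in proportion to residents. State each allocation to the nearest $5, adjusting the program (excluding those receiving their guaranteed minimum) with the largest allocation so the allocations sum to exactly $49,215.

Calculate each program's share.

Lower Outreach: $18,435; Riverside Youth: $14,260; Bellamy Housing: $16,520

Minimums first: Bellamy Housing $16,520. Balance $32,695.
Balance split over remaining residents 3,253: Lower Outreach 18,433.02 → $18,435; Riverside Youth 14,261.98 → $14,260.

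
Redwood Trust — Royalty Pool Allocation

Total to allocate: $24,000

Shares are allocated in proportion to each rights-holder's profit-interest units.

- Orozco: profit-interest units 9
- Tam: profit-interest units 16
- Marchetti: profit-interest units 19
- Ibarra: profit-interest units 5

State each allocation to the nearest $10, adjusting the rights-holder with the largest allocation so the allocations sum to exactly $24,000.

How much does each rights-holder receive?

Combined profit-interest units = 49.
Proportional shares: Orozco 9/49 × $24,000 = 4,408.16; Tam 16/49 × $24,000 = 7,836.73; Marchetti 19/49 × $24,000 = 9,306.12; Ibarra 5/49 × $24,000 = 2,448.98.
At nearest $10: Orozco $4,410; Tam $7,840; Marchetti $9,310; Ibarra $2,450. Sum = $24,010.
Difference $24,000 − $24,010 = −$10 applied to largest allocation (Marchetti): Marchetti becomes $9,300.

Orozco: $4,410 · Tam: $7,840 · Marchetti: $9,300 · Ibarra: $2,450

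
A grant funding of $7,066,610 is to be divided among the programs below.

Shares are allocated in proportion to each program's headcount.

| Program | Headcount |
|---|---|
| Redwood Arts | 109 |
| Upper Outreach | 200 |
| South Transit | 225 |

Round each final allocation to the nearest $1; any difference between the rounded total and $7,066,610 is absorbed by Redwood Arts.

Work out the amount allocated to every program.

Sum of headcount: 534.
Unrounded shares: Redwood Arts 109/534 × $7,066,610 = 1,442,435.37; Upper Outreach 200/534 × $7,066,610 = 2,646,670.41; South Transit 225/534 × $7,066,610 = 2,977,504.21.
At nearest $1: Redwood Arts $1,442,435; Upper Outreach $2,646,670; South Transit $2,977,504. Sum = $7,066,609.
Difference $7,066,610 − $7,066,609 = +$1 applied to Redwood Arts: Redwood Arts becomes $1,442,436.

Redwood Arts: $1,442,436 | Upper Outreach: $2,646,670 | South Transit: $2,977,504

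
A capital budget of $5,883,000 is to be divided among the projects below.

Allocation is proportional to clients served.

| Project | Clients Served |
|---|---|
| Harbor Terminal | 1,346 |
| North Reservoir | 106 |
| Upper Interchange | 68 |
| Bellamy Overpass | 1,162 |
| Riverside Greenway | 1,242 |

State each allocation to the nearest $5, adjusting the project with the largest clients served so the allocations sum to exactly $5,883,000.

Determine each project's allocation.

Combined clients served = 1,346 + 106 + 68 + 1,162 + 1,242 = 3,924.
Proportional shares: Harbor Terminal 2,017,970.95; North Reservoir 158,918.96; Upper Interchange 101,948.01; Bellamy Overpass 1,742,111.62; Riverside Greenway 1,862,050.46.
Rounded to nearest $5: Harbor Terminal $2,017,970; North Reservoir $158,920; Upper Interchange $101,950; Bellamy Overpass $1,742,110; Riverside Greenway $1,862,050. Sum = $5,883,000.
No rounding difference to absorb.

Harbor Terminal: $2,017,970 | North Reservoir: $158,920 | Upper Interchange: $101,950 | Bellamy Overpass: $1,742,110 | Riverside Greenway: $1,862,050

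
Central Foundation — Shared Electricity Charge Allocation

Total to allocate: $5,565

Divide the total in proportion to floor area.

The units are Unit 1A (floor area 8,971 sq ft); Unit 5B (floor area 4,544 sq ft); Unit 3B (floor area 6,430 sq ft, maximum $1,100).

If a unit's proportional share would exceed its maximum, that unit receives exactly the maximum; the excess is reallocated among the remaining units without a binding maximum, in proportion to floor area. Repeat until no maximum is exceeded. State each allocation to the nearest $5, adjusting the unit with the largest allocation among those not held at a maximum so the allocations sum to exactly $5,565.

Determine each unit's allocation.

Combined floor area = 19,945.
Unconstrained shares: Unit 1A 2,503.06; Unit 5B 1,267.85; Unit 3B 1,794.08.
Capped: Unit 3B ($1,100); residual $4,465 reallocated over remaining floor area 13,515.
Remaining shares: Unit 1A 2,963.78 → $2,965; Unit 5B 1,501.22 → $1,500.

Unit 1A: $2,965 | Unit 5B: $1,500 | Unit 3B: $1,100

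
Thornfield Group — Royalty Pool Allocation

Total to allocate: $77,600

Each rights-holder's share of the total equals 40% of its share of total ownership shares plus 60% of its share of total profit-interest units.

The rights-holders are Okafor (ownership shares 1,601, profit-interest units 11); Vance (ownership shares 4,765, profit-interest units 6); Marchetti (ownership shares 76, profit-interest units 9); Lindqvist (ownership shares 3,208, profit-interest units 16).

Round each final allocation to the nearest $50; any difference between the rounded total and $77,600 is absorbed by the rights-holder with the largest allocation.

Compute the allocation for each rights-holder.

Totals — ownership shares 9,650, profit-interest units 42.
Blended shares (40% ownership shares + 60% profit-interest units): Okafor 0.2235; Vance 0.2832; Marchetti 0.1317; Lindqvist 0.3615.
Pro-rata amounts: Okafor 17,344.03; Vance 21,978.43; Marchetti 10,221.60; Lindqvist 28,055.93.
Rounded to nearest $50: Okafor $17,350; Vance $22,000; Marchetti $10,200; Lindqvist $28,050. Sum = $77,600.
Sum already equals the total — no adjustment.

Okafor: $17,350; Vance: $22,000; Marchetti: $10,200; Lindqvist: $28,050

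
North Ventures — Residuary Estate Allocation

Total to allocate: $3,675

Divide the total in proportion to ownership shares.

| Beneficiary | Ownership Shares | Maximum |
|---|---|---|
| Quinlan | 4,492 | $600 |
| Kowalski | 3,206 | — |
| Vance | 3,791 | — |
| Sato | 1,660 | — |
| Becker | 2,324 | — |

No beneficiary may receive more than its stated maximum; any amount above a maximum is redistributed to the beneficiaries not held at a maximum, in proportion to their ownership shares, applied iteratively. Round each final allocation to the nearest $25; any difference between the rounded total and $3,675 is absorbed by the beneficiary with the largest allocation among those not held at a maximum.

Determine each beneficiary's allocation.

Sum of ownership shares: 15,473.
Unconstrained shares: Quinlan 1,066.90; Kowalski 761.46; Vance 900.40; Sato 394.27; Becker 551.97.
Capped: Quinlan ($600); residual $3,075 reallocated over remaining ownership shares 10,981.
Redistributed shares: Kowalski 897.77 → $900; Vance 1,061.59 → $1,050; Sato 464.85 → $475; Becker 650.79 → $650.

Quinlan: $600 · Kowalski: $900 · Vance: $1,050 · Sato: $475 · Becker: $650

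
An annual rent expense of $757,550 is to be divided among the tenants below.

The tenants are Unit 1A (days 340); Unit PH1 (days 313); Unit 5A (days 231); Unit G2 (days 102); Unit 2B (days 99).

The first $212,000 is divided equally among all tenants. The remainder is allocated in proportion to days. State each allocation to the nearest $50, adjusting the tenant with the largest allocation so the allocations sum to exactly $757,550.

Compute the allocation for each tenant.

Unit 1A: $213,300; Unit PH1: $199,800; Unit 5A: $158,550; Unit G2: $93,700; Unit 2B: $92,200

First tranche $212,000 split equally: $42,400 each.
Remainder $545,550 by days (total 1,085): Unit 1A 170,955.76 → $170,950; Unit PH1 157,379.86 → $157,400; Unit 5A 116,149.35 → $116,150; Unit G2 51,286.73 → $51,300; Unit 2B 49,778.29 → $49,800.
Rounding difference −$50 on remainder applied to Unit 1A.
Totals: Unit 1A $42,400 + $170,900 = $213,300; Unit PH1 $42,400 + $157,400 = $199,800; Unit 5A $42,400 + $116,150 = $158,550; Unit G2 $42,400 + $51,300 = $93,700; Unit 2B $42,400 + $49,800 = $92,200.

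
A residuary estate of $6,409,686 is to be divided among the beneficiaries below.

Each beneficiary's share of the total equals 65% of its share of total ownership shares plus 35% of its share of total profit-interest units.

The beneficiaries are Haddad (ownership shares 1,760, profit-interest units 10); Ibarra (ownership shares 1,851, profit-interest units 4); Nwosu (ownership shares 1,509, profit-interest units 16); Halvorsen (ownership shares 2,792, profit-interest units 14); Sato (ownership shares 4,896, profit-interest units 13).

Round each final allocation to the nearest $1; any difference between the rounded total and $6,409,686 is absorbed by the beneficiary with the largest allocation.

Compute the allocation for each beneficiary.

Haddad: $966,085 | Ibarra: $759,540 | Nwosu: $1,120,584 | Halvorsen: $1,459,214 | Sato: $2,104,263

Ownership shares total 12,808; profit-interest units total 57.
Combined weights (65% ownership shares + 35% profit-interest units): Haddad 0.1507; Ibarra 0.1185; Nwosu 0.1748; Halvorsen 0.2277; Sato 0.3283.
Raw shares: Haddad 966,085.08; Ibarra 759,540.01; Nwosu 1,120,583.98; Halvorsen 1,459,213.76; Sato 2,104,263.17.
Rounded to nearest $1: Haddad $966,085; Ibarra $759,540; Nwosu $1,120,584; Halvorsen $1,459,214; Sato $2,104,263. Sum = $6,409,686.
Sum already equals the total — no adjustment.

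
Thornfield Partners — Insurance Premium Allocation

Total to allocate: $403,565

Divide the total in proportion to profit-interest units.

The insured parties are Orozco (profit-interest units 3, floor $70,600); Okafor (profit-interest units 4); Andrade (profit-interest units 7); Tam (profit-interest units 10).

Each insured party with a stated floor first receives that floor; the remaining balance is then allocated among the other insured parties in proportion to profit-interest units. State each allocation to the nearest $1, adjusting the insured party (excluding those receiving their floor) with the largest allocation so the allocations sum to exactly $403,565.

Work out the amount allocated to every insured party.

Fund the minimums — Orozco $70,600. Residual $332,965.
Residual split over remaining profit-interest units 21: Okafor 63,421.90 → $63,422; Andrade 110,988.33 → $110,988; Tam 158,554.76 → $158,555.

Orozco: $70,600 | Okafor: $63,422 | Andrade: $110,988 | Tam: $158,555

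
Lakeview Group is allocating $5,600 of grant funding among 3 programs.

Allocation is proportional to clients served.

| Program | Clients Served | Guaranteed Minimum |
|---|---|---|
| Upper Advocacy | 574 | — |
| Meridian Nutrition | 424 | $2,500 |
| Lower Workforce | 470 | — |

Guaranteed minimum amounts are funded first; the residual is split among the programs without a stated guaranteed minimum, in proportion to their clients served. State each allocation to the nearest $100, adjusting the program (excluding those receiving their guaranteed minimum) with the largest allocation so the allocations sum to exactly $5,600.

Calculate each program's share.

Minimums first: Meridian Nutrition $2,500. Residual $3,100.
Residual split over remaining clients served 1,044: Upper Advocacy 1,704.41 → $1,700; Lower Workforce 1,395.59 → $1,400.

Upper Advocacy: $1,700 | Meridian Nutrition: $2,500 | Lower Workforce: $1,400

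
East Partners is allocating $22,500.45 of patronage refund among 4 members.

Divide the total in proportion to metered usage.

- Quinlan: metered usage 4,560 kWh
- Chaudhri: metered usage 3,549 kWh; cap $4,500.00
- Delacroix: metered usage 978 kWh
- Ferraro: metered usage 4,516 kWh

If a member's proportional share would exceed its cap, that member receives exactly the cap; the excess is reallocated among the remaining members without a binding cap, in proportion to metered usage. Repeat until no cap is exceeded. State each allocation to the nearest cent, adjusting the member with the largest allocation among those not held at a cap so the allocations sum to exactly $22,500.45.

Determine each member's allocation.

Combined metered usage = 13,603.
Pro-rata shares before constraints: Quinlan 7,542.6047; Chaudhri 5,870.3299; Delacroix 1,617.6902; Ferraro 7,469.8252.
Held at cap: Chaudhri ($4,500.00); remaining pool $18,000.45 reallocated over remaining metered usage 10,054.
Shares after redistribution: Quinlan 8,164.1190 → $8,164.12; Delacroix 1,750.9887 → $1,750.99; Ferraro 8,085.3424 → $8,085.34.

Quinlan: $8,164.12; Chaudhri: $4,500.00; Delacroix: $1,750.99; Ferraro: $8,085.34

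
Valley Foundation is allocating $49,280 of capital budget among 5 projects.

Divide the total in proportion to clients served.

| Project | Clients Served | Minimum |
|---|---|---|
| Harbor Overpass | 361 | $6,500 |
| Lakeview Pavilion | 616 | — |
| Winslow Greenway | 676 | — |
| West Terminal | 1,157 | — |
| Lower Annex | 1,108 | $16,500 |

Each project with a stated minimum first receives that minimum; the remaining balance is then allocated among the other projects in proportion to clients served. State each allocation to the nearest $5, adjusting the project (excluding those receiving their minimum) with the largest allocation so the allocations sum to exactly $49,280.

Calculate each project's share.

Harbor Overpass: $6,500 · Lakeview Pavilion: $6,610 · Winslow Greenway: $7,255 · West Terminal: $12,415 · Lower Annex: $16,500

Fund the minimums — Harbor Overpass $6,500; Lower Annex $16,500. Remaining pool $26,280.
Remaining pool split over remaining clients served 2,449: Lakeview Pavilion 6,610.24 → $6,610; Winslow Greenway 7,254.10 → $7,255; West Terminal 12,415.66 → $12,415.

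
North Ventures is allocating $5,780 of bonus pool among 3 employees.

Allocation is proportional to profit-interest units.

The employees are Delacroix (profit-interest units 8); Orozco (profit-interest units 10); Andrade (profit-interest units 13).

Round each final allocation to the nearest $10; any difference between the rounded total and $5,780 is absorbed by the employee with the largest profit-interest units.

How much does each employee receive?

Profit-interest units total: 31.
Unrounded shares: Delacroix 8/31 × $5,780 = 1,491.61; Orozco 10/31 × $5,780 = 1,864.52; Andrade 13/31 × $5,780 = 2,423.87.
Rounded to nearest $10: Delacroix $1,490; Orozco $1,860; Andrade $2,420. Sum = $5,770.
Difference $5,780 − $5,770 = +$10 applied to largest profit-interest units (Andrade): Andrade becomes $2,430.

Delacroix: $1,490 | Orozco: $1,860 | Andrade: $2,430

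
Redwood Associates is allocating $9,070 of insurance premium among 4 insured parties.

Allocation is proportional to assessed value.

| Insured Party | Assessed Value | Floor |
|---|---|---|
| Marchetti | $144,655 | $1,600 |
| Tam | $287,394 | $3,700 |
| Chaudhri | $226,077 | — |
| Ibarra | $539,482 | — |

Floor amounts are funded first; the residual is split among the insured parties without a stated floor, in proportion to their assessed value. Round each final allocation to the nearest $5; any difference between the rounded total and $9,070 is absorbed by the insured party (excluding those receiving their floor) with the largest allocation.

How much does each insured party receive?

Marchetti: $1,600 | Tam: $3,700 | Chaudhri: $1,115 | Ibarra: $2,655

Minimums first: Marchetti $1,600; Tam $3,700. Balance $3,770.
Balance split over remaining assessed value 765,559: Chaudhri 1,113.32 → $1,115; Ibarra 2,656.68 → $2,655.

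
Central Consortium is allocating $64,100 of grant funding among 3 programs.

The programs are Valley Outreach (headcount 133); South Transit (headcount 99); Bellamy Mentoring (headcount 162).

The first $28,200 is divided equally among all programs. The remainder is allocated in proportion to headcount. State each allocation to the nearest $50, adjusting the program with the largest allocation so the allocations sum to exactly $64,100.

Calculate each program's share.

Valley Outreach: $21,500; South Transit: $18,400; Bellamy Mentoring: $24,200

$28,200 shared equally gives $9,400 per program.
Remainder $35,900 by headcount (total 394): Valley Outreach 12,118.53 → $12,100; South Transit 9,020.56 → $9,000; Bellamy Mentoring 14,760.91 → $14,750.
Rounding difference +$50 on remainder applied to Bellamy Mentoring.
Totals: Valley Outreach $9,400 + $12,100 = $21,500; South Transit $9,400 + $9,000 = $18,400; Bellamy Mentoring $9,400 + $14,800 = $24,200.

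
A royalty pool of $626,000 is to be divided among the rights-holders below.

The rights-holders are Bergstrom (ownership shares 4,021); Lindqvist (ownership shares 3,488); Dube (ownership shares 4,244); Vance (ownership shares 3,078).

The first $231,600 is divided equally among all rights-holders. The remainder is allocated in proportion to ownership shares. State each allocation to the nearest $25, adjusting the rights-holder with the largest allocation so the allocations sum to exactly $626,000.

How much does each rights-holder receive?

Equal tier: $231,600 ÷ 4 = $57,900 apiece.
Remainder $394,400 by ownership shares (total 14,831): Bergstrom 106,930.24 → $106,925; Lindqvist 92,756.20 → $92,750; Dube 112,860.47 → $112,850; Vance 81,853.09 → $81,850.
Rounding difference +$25 on remainder applied to Dube.
Totals: Bergstrom $57,900 + $106,925 = $164,825; Lindqvist $57,900 + $92,750 = $150,650; Dube $57,900 + $112,875 = $170,775; Vance $57,900 + $81,850 = $139,750.

Bergstrom: $164,825 · Lindqvist: $150,650 · Dube: $170,775 · Vance: $139,750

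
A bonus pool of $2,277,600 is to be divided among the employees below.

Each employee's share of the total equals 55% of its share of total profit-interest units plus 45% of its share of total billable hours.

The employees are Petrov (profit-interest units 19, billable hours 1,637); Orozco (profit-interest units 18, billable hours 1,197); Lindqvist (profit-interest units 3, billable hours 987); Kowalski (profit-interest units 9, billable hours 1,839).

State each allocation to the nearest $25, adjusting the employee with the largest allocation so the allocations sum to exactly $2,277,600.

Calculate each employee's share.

Totals — profit-interest units 49, billable hours 5,660.
Blended shares (55% profit-interest units + 45% billable hours): Petrov 0.3434; Orozco 0.2972; Lindqvist 0.1121; Kowalski 0.2472.
Unrounded shares: Petrov 782,163.10; Orozco 676,922.45; Lindqvist 255,421.91; Kowalski 563,092.54.
After rounding ($25): Petrov $782,175; Orozco $676,925; Lindqvist $255,425; Kowalski $563,100. Sum = $2,277,625.
Difference $2,277,600 − $2,277,625 = −$25 applied to largest allocation (Petrov): Petrov becomes $782,150.

Petrov: $782,150; Orozco: $676,925; Lindqvist: $255,425; Kowalski: $563,100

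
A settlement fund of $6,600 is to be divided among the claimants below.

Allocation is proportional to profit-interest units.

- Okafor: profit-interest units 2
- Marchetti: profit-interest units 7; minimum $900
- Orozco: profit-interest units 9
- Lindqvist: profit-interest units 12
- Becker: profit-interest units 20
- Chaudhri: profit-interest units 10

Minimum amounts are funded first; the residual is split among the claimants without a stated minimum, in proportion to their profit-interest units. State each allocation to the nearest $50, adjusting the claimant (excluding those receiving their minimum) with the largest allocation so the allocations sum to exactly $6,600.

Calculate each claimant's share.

Fund the minimums — Marchetti $900. Balance $5,700.
Balance split over remaining profit-interest units 53: Okafor 215.09 → $200; Orozco 967.92 → $950; Lindqvist 1,290.57 → $1,300; Becker 2,150.94 → $2,150; Chaudhri 1,075.47 → $1,100.

Okafor: $200; Marchetti: $900; Orozco: $950; Lindqvist: $1,300; Becker: $2,150; Chaudhri: $1,100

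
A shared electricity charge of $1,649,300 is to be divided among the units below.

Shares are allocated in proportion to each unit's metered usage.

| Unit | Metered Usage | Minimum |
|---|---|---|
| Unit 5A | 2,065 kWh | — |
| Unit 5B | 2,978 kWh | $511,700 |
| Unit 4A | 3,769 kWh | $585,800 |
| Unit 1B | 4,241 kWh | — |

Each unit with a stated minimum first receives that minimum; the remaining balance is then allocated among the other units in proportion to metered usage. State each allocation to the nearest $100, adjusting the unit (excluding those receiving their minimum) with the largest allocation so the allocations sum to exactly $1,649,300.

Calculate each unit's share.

Unit 5A: $180,700; Unit 5B: $511,700; Unit 4A: $585,800; Unit 1B: $371,100

Fund the minimums — Unit 5B $511,700; Unit 4A $585,800. Balance $551,800.
Balance split over remaining metered usage 6,306: Unit 5A 180,695.69 → $180,700; Unit 1B 371,104.31 → $371,100.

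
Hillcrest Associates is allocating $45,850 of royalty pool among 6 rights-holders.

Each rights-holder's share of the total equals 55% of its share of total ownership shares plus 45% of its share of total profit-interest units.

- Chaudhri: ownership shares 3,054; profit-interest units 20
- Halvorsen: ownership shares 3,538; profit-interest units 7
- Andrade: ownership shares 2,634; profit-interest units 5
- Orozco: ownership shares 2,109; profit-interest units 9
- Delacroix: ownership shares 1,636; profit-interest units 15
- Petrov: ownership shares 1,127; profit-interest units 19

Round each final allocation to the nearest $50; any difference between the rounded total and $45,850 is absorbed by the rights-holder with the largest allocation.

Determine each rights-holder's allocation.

Chaudhri: $10,950; Halvorsen: $8,250; Andrade: $6,100; Orozco: $6,250; Delacroix: $7,050; Petrov: $7,250

Ownership shares total 14,098; profit-interest units total 75.
Blended shares (55% ownership shares + 45% profit-interest units): Chaudhri 0.2391; Halvorsen 0.1800; Andrade 0.1328; Orozco 0.1363; Delacroix 0.1538; Petrov 0.1580.
Unrounded shares: Chaudhri 10,964.78; Halvorsen 8,254.22; Andrade 6,087.01; Orozco 6,248.33; Delacroix 7,052.86; Petrov 7,242.80.
After rounding ($50): Chaudhri $10,950; Halvorsen $8,250; Andrade $6,100; Orozco $6,250; Delacroix $7,050; Petrov $7,250. Sum = $45,850.
No rounding difference to absorb.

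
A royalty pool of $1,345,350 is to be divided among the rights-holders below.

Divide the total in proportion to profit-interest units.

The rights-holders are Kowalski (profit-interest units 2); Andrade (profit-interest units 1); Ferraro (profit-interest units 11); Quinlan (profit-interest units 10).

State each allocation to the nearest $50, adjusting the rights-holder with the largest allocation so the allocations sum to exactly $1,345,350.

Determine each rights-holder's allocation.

Total profit-interest units = 24.
Proportional shares: Kowalski 2/24 × $1,345,350 = 112,112.50; Andrade 1/24 × $1,345,350 = 56,056.25; Ferraro 11/24 × $1,345,350 = 616,618.75; Quinlan 10/24 × $1,345,350 = 560,562.50.
After rounding ($50): Kowalski $112,100; Andrade $56,050; Ferraro $616,600; Quinlan $560,550. Sum = $1,345,300.
Difference $1,345,350 − $1,345,300 = +$50 applied to largest allocation (Ferraro): Ferraro becomes $616,650.

Kowalski: $112,100 · Andrade: $56,050 · Ferraro: $616,650 · Quinlan: $560,550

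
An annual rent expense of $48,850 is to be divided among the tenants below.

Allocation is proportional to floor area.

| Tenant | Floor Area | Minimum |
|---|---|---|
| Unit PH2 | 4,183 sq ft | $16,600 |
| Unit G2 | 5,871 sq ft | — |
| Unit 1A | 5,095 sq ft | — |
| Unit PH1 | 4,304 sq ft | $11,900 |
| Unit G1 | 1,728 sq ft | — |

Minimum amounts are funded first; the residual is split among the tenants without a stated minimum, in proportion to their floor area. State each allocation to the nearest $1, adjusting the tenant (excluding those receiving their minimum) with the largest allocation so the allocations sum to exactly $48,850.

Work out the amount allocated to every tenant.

Unit PH2: $16,600; Unit G2: $9,412; Unit 1A: $8,168; Unit PH1: $11,900; Unit G1: $2,770

Guaranteed amounts: Unit PH2 $16,600; Unit PH1 $11,900. Remaining pool $20,350.
Remaining pool split over remaining floor area 12,694: Unit G2 9,411.92 → $9,412; Unit 1A 8,167.89 → $8,168; Unit G1 2,770.19 → $2,770.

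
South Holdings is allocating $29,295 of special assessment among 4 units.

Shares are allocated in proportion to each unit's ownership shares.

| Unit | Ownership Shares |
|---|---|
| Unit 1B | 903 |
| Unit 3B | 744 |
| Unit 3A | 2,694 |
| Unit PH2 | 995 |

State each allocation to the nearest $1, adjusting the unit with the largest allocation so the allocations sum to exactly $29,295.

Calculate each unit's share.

Unit 1B: $4,958 · Unit 3B: $4,085 · Unit 3A: $14,789 · Unit PH2: $5,463

Total ownership shares = 5,336.
Pro-rata amounts: Unit 1B 903/5,336 × $29,295 = 4,957.53; Unit 3B 744/5,336 × $29,295 = 4,084.61; Unit 3A 2,694/5,336 × $29,295 = 14,790.24; Unit PH2 995/5,336 × $29,295 = 5,462.62.
At nearest $1: Unit 1B $4,958; Unit 3B $4,085; Unit 3A $14,790; Unit PH2 $5,463. Sum = $29,296.
Difference $29,295 − $29,296 = −$1 applied to largest allocation (Unit 3A): Unit 3A becomes $14,789.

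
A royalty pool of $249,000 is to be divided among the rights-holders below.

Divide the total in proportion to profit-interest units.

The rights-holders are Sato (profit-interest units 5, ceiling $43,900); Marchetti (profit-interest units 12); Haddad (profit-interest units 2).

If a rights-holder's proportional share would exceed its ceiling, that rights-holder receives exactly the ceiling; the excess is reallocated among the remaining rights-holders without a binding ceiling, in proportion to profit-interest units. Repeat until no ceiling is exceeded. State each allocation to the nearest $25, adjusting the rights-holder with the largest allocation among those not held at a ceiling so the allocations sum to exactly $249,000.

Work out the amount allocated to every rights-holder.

Sato: $43,900 | Marchetti: $175,800 | Haddad: $29,300

Total profit-interest units = 19.
Pro-rata shares before constraints: Sato 65,526.32; Marchetti 157,263.16; Haddad 26,210.53.
Capped: Sato ($43,900); balance $205,100 reallocated over remaining profit-interest units 14.
Redistributed shares: Marchetti 175,800.00 → $175,800; Haddad 29,300.00 → $29,300.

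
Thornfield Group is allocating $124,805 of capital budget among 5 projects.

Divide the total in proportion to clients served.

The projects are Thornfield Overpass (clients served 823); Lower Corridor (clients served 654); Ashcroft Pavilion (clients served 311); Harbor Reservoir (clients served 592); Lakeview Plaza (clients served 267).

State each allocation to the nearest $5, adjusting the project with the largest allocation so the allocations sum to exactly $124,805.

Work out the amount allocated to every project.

Thornfield Overpass: $38,800 · Lower Corridor: $30,835 · Ashcroft Pavilion: $14,665 · Harbor Reservoir: $27,915 · Lakeview Plaza: $12,590

Sum of clients served: 2,647.
Unrounded shares: Thornfield Overpass 823/2,647 × $124,805 = 38,804.12; Lower Corridor 654/2,647 × $124,805 = 30,835.84; Ashcroft Pavilion 311/2,647 × $124,805 = 14,663.53; Harbor Reservoir 592/2,647 × $124,805 = 27,912.57; Lakeview Plaza 267/2,647 × $124,805 = 12,588.94.
At nearest $5: Thornfield Overpass $38,805; Lower Corridor $30,835; Ashcroft Pavilion $14,665; Harbor Reservoir $27,915; Lakeview Plaza $12,590. Sum = $124,810.
Difference $124,805 − $124,810 = −$5 applied to largest allocation (Thornfield Overpass): Thornfield Overpass becomes $38,800.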